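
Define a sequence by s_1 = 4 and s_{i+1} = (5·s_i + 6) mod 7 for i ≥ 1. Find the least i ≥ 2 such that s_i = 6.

Listing terms: s_1 = 4,  s_2 = 5,  s_3 = 3,  s_4 = 0,  s_5 = 6,  s_6 = 1,  s_7 = 4.
Since s_7 = s_1 = 4, the sequence is periodic with period 6.
The value 6 first appears (with i ≥ 2) at s_5.

5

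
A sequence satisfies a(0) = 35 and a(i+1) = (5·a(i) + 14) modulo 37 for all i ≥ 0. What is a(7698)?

We have a(0) = 35,  a(1) = 4,  a(2) = 34,  a(3) = 36,  a(4) = 9,  a(5) = 22,  a(6) = 13,  a(7) = 5,  a(8) = 2,  a(9) = 24,  a(10) = 23,  a(11) = 18,  a(12) = 30,  a(13) = 16,  a(14) = 20,  a(15) = 3,  a(16) = 29,  a(17) = 11,  a(18) = 32,  a(19) = 26,  a(20) = 33,  a(21) = 31,  a(22) = 21,  a(23) = 8,  a(24) = 17,  a(25) = 25,  a(26) = 28,  a(27) = 6,  a(28) = 7,  a(29) = 12,  a(30) = 0,  a(31) = 14,  a(32) = 10,  a(33) = 27,  a(34) = 1,  a(35) = 19,  a(36) = 35.
The sequence repeats with period 36.
(7698 - 0) mod 36 = 30, so a(7698) = a(30) = 0.

0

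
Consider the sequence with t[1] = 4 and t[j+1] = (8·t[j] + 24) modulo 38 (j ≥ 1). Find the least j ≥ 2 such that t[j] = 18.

2

t[1] = 4,  t[2] = 18,  t[3] = 16,  t[4] = 0,  t[5] = 24,  t[6] = 26,  t[7] = 4.
The sequence repeats with period 6.
The value 18 first appears (with j ≥ 2) at t[2].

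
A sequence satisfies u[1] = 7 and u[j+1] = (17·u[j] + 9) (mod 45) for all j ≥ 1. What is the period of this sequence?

4

u[1] = 7; u[2] = 38; u[3] = 25; u[4] = 29; u[5] = 7.
Since u[5] = u[1] = 7, the sequence is periodic with period 4.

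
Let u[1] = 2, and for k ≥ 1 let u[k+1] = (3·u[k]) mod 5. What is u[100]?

4

Listing terms: u[1] = 2; u[2] = 1; u[3] = 3; u[4] = 4; u[5] = 2.
Since u[5] = u[1] = 2, the sequence is periodic with period 4.
So u[100] = u[1 + ((100-1) mod 4)] = u[4] = 4.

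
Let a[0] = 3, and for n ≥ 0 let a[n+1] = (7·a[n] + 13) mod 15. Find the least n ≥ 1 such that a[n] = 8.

a[0] = 3; a[1] = 4; a[2] = 11; a[3] = 0; a[4] = 13; a[5] = 14; a[6] = 6; a[7] = 10; a[8] = 8; a[9] = 9; a[10] = 1; a[11] = 5; a[12] = 3.
Since a[12] = a[0] = 3, the sequence is periodic with period 12.
The value 8 first appears (with n ≥ 1) at a[8].

8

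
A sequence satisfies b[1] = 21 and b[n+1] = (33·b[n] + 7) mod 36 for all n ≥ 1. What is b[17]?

We have b[1] = 21,  b[2] = 16,  b[3] = 31,  b[4] = 22,  b[5] = 13,  b[6] = 4,  b[7] = 31.
Since b[7] = b[3] = 31, the sequence is eventually periodic: after a pre-period of length 2 it cycles with period 4.
For n ≥ 3, b[n] depends only on (n - 3) mod 4. (17 - 3) mod 4 = 2, so b[17] = b[5] = 13.

13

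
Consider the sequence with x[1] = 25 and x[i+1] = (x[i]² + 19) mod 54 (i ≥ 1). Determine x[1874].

We have x[1] = 25; x[2] = 50; x[3] = 35; x[4] = 2; x[5] = 23; x[6] = 8; x[7] = 29; x[8] = 50.
Since x[8] = x[2] = 50, the sequence is eventually periodic: after a pre-period of length 1 it cycles with period 6.
For i ≥ 2, x[i] depends only on (i - 2) mod 6. (1874 - 2) mod 6 = 0, so x[1874] = x[2] = 50.

50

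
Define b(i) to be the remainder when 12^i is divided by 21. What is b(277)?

b(0) = 1; b(1) = 12; b(2) = 18; b(3) = 6; b(4) = 9; b(5) = 3; b(6) = 15; b(7) = 12.
Since b(7) = b(1) = 12, the sequence is eventually periodic: after a pre-period of length 1 it cycles with period 6.
For i ≥ 1, b(i) depends only on (i - 1) mod 6. (277 - 1) mod 6 = 0, so b(277) = b(1) = 12.

12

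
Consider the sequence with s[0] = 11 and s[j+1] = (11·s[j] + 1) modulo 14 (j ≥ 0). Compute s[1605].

4

Computing terms: s[0] = 11,  s[1] = 10,  s[2] = 13,  s[3] = 4,  s[4] = 3,  s[5] = 6,  s[6] = 11.
Since s[6] = s[0] = 11, the sequence is periodic with period 6.
So s[1605] = s[0 + ((1605-0) mod 6)] = s[3] = 4.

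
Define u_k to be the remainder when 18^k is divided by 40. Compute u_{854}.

We have u_1 = 18,  u_2 = 4,  u_3 = 32,  u_4 = 16,  u_5 = 8,  u_6 = 24,  u_7 = 32.
Since u_7 = u_3 = 32, the sequence is eventually periodic: after a pre-period of length 2 it cycles with period 4.
For k ≥ 3, u_k depends only on (k - 3) mod 4. (854 - 3) mod 4 = 3, so u_{854} = u_6 = 24.

24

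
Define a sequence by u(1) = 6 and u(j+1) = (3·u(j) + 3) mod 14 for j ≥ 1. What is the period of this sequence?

Computing terms: u(1) = 6; u(2) = 7; u(3) = 10; u(4) = 5; u(5) = 4; u(6) = 1; u(7) = 6.
The sequence repeats with period 6.

6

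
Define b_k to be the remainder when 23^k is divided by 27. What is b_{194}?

b_1 = 23, b_2 = 16, b_3 = 17, b_4 = 13, b_5 = 2, b_6 = 19, b_7 = 5, b_8 = 7, b_9 = 26, b_{10} = 4, b_{11} = 11, b_{12} = 10, b_{13} = 14, b_{14} = 25, b_{15} = 8, b_{16} = 22, b_{17} = 20, b_{18} = 1, b_{19} = 23.
The sequence repeats with period 18.
(194 - 1) mod 18 = 13, so b_{194} = b_{14} = 25.

25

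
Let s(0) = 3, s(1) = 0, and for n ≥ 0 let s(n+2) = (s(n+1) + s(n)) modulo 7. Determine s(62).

Computing terms: s(0) = 3,  s(1) = 0,  s(2) = 3,  s(3) = 3,  s(4) = 6,  s(5) = 2,  s(6) = 1,  s(7) = 3,  s(8) = 4,  s(9) = 0,  s(10) = 4,  s(11) = 4,  s(12) = 1,  s(13) = 5,  s(14) = 6,  s(15) = 4,  s(16) = 3,  s(17) = 0.
The sequence repeats with period 16.
(62 - 0) mod 16 = 14, so s(62) = s(14) = 6.

6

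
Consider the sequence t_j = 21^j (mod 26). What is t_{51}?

5

We have t_1 = 21,  t_2 = 25,  t_3 = 5,  t_4 = 1,  t_5 = 21.
The sequence repeats with period 4.
So t_{51} = t_{1 + ((51-1) mod 4)} = t_3 = 5.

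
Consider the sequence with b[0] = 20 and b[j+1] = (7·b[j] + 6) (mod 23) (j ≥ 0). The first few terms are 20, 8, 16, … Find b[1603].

Listing terms: b[0] = 20; b[1] = 8; b[2] = 16; b[3] = 3; b[4] = 4; b[5] = 11; b[6] = 14; b[7] = 12; b[8] = 21; b[9] = 15; b[10] = 19; b[11] = 1; b[12] = 13; b[13] = 5; b[14] = 18; b[15] = 17; b[16] = 10; b[17] = 7; b[18] = 9; b[19] = 0; b[20] = 6; b[21] = 2; b[22] = 20.
The sequence repeats with period 22.
(1603 - 0) mod 22 = 19, so b[1603] = b[19] = 0.

0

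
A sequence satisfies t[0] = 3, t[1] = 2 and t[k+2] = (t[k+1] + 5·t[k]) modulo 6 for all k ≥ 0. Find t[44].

Computing terms: t[0] = 3,  t[1] = 2,  t[2] = 5,  t[3] = 3,  t[4] = 4,  t[5] = 1,  t[6] = 3,  t[7] = 2.
The sequence repeats with period 6.
So t[44] = t[0 + ((44-0) mod 6)] = t[2] = 5.

5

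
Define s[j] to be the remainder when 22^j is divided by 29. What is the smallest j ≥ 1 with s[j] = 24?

10

Computing terms: s[0] = 1,  s[1] = 22,  s[2] = 20,  s[3] = 5,  s[4] = 23,  s[5] = 13,  s[6] = 25,  s[7] = 28,  s[8] = 7,  s[9] = 9,  s[10] = 24,  s[11] = 6,  s[12] = 16,  s[13] = 4,  s[14] = 1.
The sequence repeats with period 14.
The value 24 first appears (with j ≥ 1) at s[10].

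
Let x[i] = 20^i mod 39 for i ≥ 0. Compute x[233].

We have x[0] = 1, x[1] = 20, x[2] = 10, x[3] = 5, x[4] = 22, x[5] = 11, x[6] = 25, x[7] = 32, x[8] = 16, x[9] = 8, x[10] = 4, x[11] = 2, x[12] = 1.
The sequence repeats with period 12.
(233 - 0) mod 12 = 5, so x[233] = x[5] = 11.

11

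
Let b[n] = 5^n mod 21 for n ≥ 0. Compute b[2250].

1

b[0] = 1, b[1] = 5, b[2] = 4, b[3] = 20, b[4] = 16, b[5] = 17, b[6] = 1.
The sequence repeats with period 6.
So b[2250] = b[0 + ((2250-0) mod 6)] = b[0] = 1.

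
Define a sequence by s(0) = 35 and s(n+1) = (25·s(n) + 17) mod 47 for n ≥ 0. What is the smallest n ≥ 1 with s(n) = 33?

We have s(0) = 35; s(1) = 46; s(2) = 39; s(3) = 5; s(4) = 1; s(5) = 42; s(6) = 33; s(7) = 43; s(8) = 11; s(9) = 10; s(10) = 32; s(11) = 18; s(12) = 44; s(13) = 36; s(14) = 24; s(15) = 6; s(16) = 26; s(17) = 9; s(18) = 7; s(19) = 4; s(20) = 23; s(21) = 28; s(22) = 12; s(23) = 35.
The sequence repeats with period 23.
The value 33 first appears (with n ≥ 1) at s(6).

6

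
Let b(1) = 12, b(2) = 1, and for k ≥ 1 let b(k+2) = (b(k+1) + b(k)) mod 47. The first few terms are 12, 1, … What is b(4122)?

We have b(1) = 12, b(2) = 1, b(3) = 13, b(4) = 14, b(5) = 27, b(6) = 41, b(7) = 21, b(8) = 15, b(9) = 36, b(10) = 4, b(11) = 40, b(12) = 44, b(13) = 37, b(14) = 34, b(15) = 24, b(16) = 11, b(17) = 35, b(18) = 46, b(19) = 34, b(20) = 33, b(21) = 20, b(22) = 6, b(23) = 26, b(24) = 32, b(25) = 11, b(26) = 43, b(27) = 7, b(28) = 3, b(29) = 10, b(30) = 13, b(31) = 23, b(32) = 36, b(33) = 12, b(34) = 1.
Since (b(33), b(34)) = (b(1), b(2)) = (12, 1) (two consecutive terms determine the rest), the sequence is periodic with period 32.
(4122 - 1) mod 32 = 25, so b(4122) = b(26) = 43.

43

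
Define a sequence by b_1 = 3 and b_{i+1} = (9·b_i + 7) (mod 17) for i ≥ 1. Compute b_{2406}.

Listing terms: b_1 = 3, b_2 = 0, b_3 = 7, b_4 = 2, b_5 = 8, b_6 = 11, b_7 = 4, b_8 = 9, b_9 = 3.
Since b_9 = b_1 = 3, the sequence is periodic with period 8.
So b_{2406} = b_{1 + ((2406-1) mod 8)} = b_6 = 11.

11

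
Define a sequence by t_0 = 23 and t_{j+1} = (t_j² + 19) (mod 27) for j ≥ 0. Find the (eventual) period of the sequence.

t_0 = 23, t_1 = 8, t_2 = 2, t_3 = 23.
Since t_3 = t_0 = 23, the sequence is periodic with period 3.

3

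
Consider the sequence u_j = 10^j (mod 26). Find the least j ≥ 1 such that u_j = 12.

Listing terms: u_0 = 1,  u_1 = 10,  u_2 = 22,  u_3 = 12,  u_4 = 16,  u_5 = 4,  u_6 = 14,  u_7 = 10.
Since u_7 = u_1 = 10, the sequence is eventually periodic: after a pre-period of length 1 it cycles with period 6.
The value 12 first appears (with j ≥ 1) at u_3.

3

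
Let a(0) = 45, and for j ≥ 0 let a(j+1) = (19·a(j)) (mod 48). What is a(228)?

We have a(0) = 45, a(1) = 39, a(2) = 21, a(3) = 15, a(4) = 45.
Since a(4) = a(0) = 45, the sequence is periodic with period 4.
(228 - 0) mod 4 = 0, so a(228) = a(0) = 45.

45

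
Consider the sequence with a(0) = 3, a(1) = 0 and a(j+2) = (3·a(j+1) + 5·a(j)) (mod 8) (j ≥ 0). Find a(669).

Computing terms: a(0) = 3, a(1) = 0, a(2) = 7, a(3) = 5, a(4) = 2, a(5) = 7, a(6) = 7, a(7) = 0, a(8) = 3, a(9) = 1, a(10) = 2, a(11) = 3, a(12) = 3, a(13) = 0.
Since (a(12), a(13)) = (a(0), a(1)) = (3, 0) (two consecutive terms determine the rest), the sequence is periodic with period 12.
(669 - 0) mod 12 = 9, so a(669) = a(9) = 1.

1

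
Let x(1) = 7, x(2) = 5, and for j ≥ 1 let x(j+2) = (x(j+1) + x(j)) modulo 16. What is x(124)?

1

Listing terms: x(1) = 7,  x(2) = 5,  x(3) = 12,  x(4) = 1,  x(5) = 13,  x(6) = 14,  x(7) = 11,  x(8) = 9,  x(9) = 4,  x(10) = 13,  x(11) = 1,  x(12) = 14,  x(13) = 15,  x(14) = 13,  x(15) = 12,  x(16) = 9,  x(17) = 5,  x(18) = 14,  x(19) = 3,  x(20) = 1,  x(21) = 4,  x(22) = 5,  x(23) = 9,  x(24) = 14,  x(25) = 7,  x(26) = 5.
The sequence repeats with period 24.
So x(124) = x(1 + ((124-1) mod 24)) = x(4) = 1.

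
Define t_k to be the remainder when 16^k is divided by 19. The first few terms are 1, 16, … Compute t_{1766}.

Computing terms: t_0 = 1,  t_1 = 16,  t_2 = 9,  t_3 = 11,  t_4 = 5,  t_5 = 4,  t_6 = 7,  t_7 = 17,  t_8 = 6,  t_9 = 1.
The sequence repeats with period 9.
(1766 - 0) mod 9 = 2, so t_{1766} = t_2 = 9.

9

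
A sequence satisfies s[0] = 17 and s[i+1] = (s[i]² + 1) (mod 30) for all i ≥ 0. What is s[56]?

11

s[0] = 17,  s[1] = 20,  s[2] = 11,  s[3] = 2,  s[4] = 5,  s[5] = 26,  s[6] = 17.
The sequence repeats with period 6.
So s[56] = s[0 + ((56-0) mod 6)] = s[2] = 11.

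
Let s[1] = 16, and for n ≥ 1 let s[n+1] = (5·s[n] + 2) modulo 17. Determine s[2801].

s[1] = 16; s[2] = 14; s[3] = 4; s[4] = 5; s[5] = 10; s[6] = 1; s[7] = 7; s[8] = 3; s[9] = 0; s[10] = 2; s[11] = 12; s[12] = 11; s[13] = 6; s[14] = 15; s[15] = 9; s[16] = 13; s[17] = 16.
Since s[17] = s[1] = 16, the sequence is periodic with period 16.
So s[2801] = s[1 + ((2801-1) mod 16)] = s[1] = 16.

16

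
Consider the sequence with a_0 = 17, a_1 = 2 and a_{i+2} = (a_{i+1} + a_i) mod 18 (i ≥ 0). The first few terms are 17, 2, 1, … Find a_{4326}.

11

We have a_0 = 17; a_1 = 2; a_2 = 1; a_3 = 3; a_4 = 4; a_5 = 7; a_6 = 11; a_7 = 0; a_8 = 11; a_9 = 11; a_{10} = 4; a_{11} = 15; a_{12} = 1; a_{13} = 16; a_{14} = 17; a_{15} = 15; a_{16} = 14; a_{17} = 11; a_{18} = 7; a_{19} = 0; a_{20} = 7; a_{21} = 7; a_{22} = 14; a_{23} = 3; a_{24} = 17; a_{25} = 2.
The sequence repeats with period 24.
(4326 - 0) mod 24 = 6, so a_{4326} = a_6 = 11.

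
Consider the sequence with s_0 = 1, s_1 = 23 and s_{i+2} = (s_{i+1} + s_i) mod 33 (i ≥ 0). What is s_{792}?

Listing terms: s_0 = 1, s_1 = 23, s_2 = 24, s_3 = 14, s_4 = 5, s_5 = 19, s_6 = 24, s_7 = 10, s_8 = 1, s_9 = 11, s_{10} = 12, s_{11} = 23, s_{12} = 2, s_{13} = 25, s_{14} = 27, s_{15} = 19, s_{16} = 13, s_{17} = 32, s_{18} = 12, s_{19} = 11, s_{20} = 23, s_{21} = 1, s_{22} = 24, s_{23} = 25, s_{24} = 16, s_{25} = 8, s_{26} = 24, s_{27} = 32, s_{28} = 23, s_{29} = 22, s_{30} = 12, s_{31} = 1, s_{32} = 13, s_{33} = 14, s_{34} = 27, s_{35} = 8, s_{36} = 2, s_{37} = 10, s_{38} = 12, s_{39} = 22, s_{40} = 1, s_{41} = 23.
Since (s_{40}, s_{41}) = (s_0, s_1) = (1, 23) (two consecutive terms determine the rest), the sequence is periodic with period 40.
So s_{792} = s_{0 + ((792-0) mod 40)} = s_{32} = 13.

13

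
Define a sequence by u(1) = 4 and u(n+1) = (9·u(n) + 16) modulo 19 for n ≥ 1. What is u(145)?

Computing terms: u(1) = 4, u(2) = 14, u(3) = 9, u(4) = 2, u(5) = 15, u(6) = 18, u(7) = 7, u(8) = 3, u(9) = 5, u(10) = 4.
The sequence repeats with period 9.
So u(145) = u(1 + ((145-1) mod 9)) = u(1) = 4.

4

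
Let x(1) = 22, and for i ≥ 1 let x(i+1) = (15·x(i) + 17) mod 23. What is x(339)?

21

Computing terms: x(1) = 22; x(2) = 2; x(3) = 1; x(4) = 9; x(5) = 14; x(6) = 20; x(7) = 18; x(8) = 11; x(9) = 21; x(10) = 10; x(11) = 6; x(12) = 15; x(13) = 12; x(14) = 13; x(15) = 5; x(16) = 0; x(17) = 17; x(18) = 19; x(19) = 3; x(20) = 16; x(21) = 4; x(22) = 8; x(23) = 22.
Since x(23) = x(1) = 22, the sequence is periodic with period 22.
(339 - 1) mod 22 = 8, so x(339) = x(9) = 21.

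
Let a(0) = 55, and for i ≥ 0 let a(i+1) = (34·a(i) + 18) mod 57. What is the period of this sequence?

We have a(0) = 55; a(1) = 7; a(2) = 28; a(3) = 1; a(4) = 52; a(5) = 19; a(6) = 37; a(7) = 22; a(8) = 25; a(9) = 13; a(10) = 4; a(11) = 40; a(12) = 10; a(13) = 16; a(14) = 49; a(15) = 31; a(16) = 46; a(17) = 43; a(18) = 55.
The sequence repeats with period 18.

18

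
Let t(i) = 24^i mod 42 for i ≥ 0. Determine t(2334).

t(0) = 1; t(1) = 24; t(2) = 30; t(3) = 6; t(4) = 18; t(5) = 12; t(6) = 36; t(7) = 24.
Since t(7) = t(1) = 24, the sequence is eventually periodic: after a pre-period of length 1 it cycles with period 6.
For i ≥ 1, t(i) depends only on (i - 1) mod 6. (2334 - 1) mod 6 = 5, so t(2334) = t(6) = 36.

36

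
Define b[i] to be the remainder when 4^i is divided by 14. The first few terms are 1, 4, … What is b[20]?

2

Computing terms: b[0] = 1; b[1] = 4; b[2] = 2; b[3] = 8; b[4] = 4.
Since b[4] = b[1] = 4, the sequence is eventually periodic: after a pre-period of length 1 it cycles with period 3.
For i ≥ 1, b[i] depends only on (i - 1) mod 3. (20 - 1) mod 3 = 1, so b[20] = b[2] = 2.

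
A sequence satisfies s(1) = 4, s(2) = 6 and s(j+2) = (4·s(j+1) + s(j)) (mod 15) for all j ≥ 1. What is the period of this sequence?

We have s(1) = 4,  s(2) = 6,  s(3) = 13,  s(4) = 13,  s(5) = 5,  s(6) = 3,  s(7) = 2,  s(8) = 11,  s(9) = 1,  s(10) = 0,  s(11) = 1,  s(12) = 4,  s(13) = 2,  s(14) = 12,  s(15) = 5,  s(16) = 2,  s(17) = 13,  s(18) = 9,  s(19) = 4,  s(20) = 10,  s(21) = 14,  s(22) = 6,  s(23) = 8,  s(24) = 8,  s(25) = 10,  s(26) = 3,  s(27) = 7,  s(28) = 1,  s(29) = 11,  s(30) = 0,  s(31) = 11,  s(32) = 14,  s(33) = 7,  s(34) = 12,  s(35) = 10,  s(36) = 7,  s(37) = 8,  s(38) = 9,  s(39) = 14,  s(40) = 5,  s(41) = 4,  s(42) = 6.
The sequence repeats with period 40.

40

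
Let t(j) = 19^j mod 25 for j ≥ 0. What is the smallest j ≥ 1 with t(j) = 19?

We have t(0) = 1; t(1) = 19; t(2) = 11; t(3) = 9; t(4) = 21; t(5) = 24; t(6) = 6; t(7) = 14; t(8) = 16; t(9) = 4; t(10) = 1.
Since t(10) = t(0) = 1, the sequence is periodic with period 10.
The value 19 first appears (with j ≥ 1) at t(1).

1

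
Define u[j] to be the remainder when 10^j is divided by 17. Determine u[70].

We have u[1] = 10,  u[2] = 15,  u[3] = 14,  u[4] = 4,  u[5] = 6,  u[6] = 9,  u[7] = 5,  u[8] = 16,  u[9] = 7,  u[10] = 2,  u[11] = 3,  u[12] = 13,  u[13] = 11,  u[14] = 8,  u[15] = 12,  u[16] = 1,  u[17] = 10.
The sequence repeats with period 16.
So u[70] = u[1 + ((70-1) mod 16)] = u[6] = 9.

9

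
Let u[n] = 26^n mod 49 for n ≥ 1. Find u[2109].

Listing terms: u[1] = 26,  u[2] = 39,  u[3] = 34,  u[4] = 2,  u[5] = 3,  u[6] = 29,  u[7] = 19,  u[8] = 4,  u[9] = 6,  u[10] = 9,  u[11] = 38,  u[12] = 8,  u[13] = 12,  u[14] = 18,  u[15] = 27,  u[16] = 16,  u[17] = 24,  u[18] = 36,  u[19] = 5,  u[20] = 32,  u[21] = 48,  u[22] = 23,  u[23] = 10,  u[24] = 15,  u[25] = 47,  u[26] = 46,  u[27] = 20,  u[28] = 30,  u[29] = 45,  u[30] = 43,  u[31] = 40,  u[32] = 11,  u[33] = 41,  u[34] = 37,  u[35] = 31,  u[36] = 22,  u[37] = 33,  u[38] = 25,  u[39] = 13,  u[40] = 44,  u[41] = 17,  u[42] = 1,  u[43] = 26.
Since u[43] = u[1] = 26, the sequence is periodic with period 42.
So u[2109] = u[1 + ((2109-1) mod 42)] = u[9] = 6.

6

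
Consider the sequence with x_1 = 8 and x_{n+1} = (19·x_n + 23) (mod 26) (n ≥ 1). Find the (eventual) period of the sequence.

x_1 = 8,  x_2 = 19,  x_3 = 20,  x_4 = 13,  x_5 = 10,  x_6 = 5,  x_7 = 14,  x_8 = 3,  x_9 = 2,  x_{10} = 9,  x_{11} = 12,  x_{12} = 17,  x_{13} = 8.
The sequence repeats with period 12.

12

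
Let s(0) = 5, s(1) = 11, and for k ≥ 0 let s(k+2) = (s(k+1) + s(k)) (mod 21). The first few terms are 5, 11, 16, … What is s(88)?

We have s(0) = 5; s(1) = 11; s(2) = 16; s(3) = 6; s(4) = 1; s(5) = 7; s(6) = 8; s(7) = 15; s(8) = 2; s(9) = 17; s(10) = 19; s(11) = 15; s(12) = 13; s(13) = 7; s(14) = 20; s(15) = 6; s(16) = 5; s(17) = 11.
The sequence repeats with period 16.
(88 - 0) mod 16 = 8, so s(88) = s(8) = 2.

2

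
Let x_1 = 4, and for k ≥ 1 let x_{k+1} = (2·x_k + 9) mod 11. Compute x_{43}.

10

We have x_1 = 4; x_2 = 6; x_3 = 10; x_4 = 7; x_5 = 1; x_6 = 0; x_7 = 9; x_8 = 5; x_9 = 8; x_{10} = 3; x_{11} = 4.
The sequence repeats with period 10.
(43 - 1) mod 10 = 2, so x_{43} = x_3 = 10.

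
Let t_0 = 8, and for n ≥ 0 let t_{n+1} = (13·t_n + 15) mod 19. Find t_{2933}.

17

Computing terms: t_0 = 8; t_1 = 5; t_2 = 4; t_3 = 10; t_4 = 12; t_5 = 0; t_6 = 15; t_7 = 1; t_8 = 9; t_9 = 18; t_{10} = 2; t_{11} = 3; t_{12} = 16; t_{13} = 14; t_{14} = 7; t_{15} = 11; t_{16} = 6; t_{17} = 17; t_{18} = 8.
Since t_{18} = t_0 = 8, the sequence is periodic with period 18.
So t_{2933} = t_{0 + ((2933-0) mod 18)} = t_{17} = 17.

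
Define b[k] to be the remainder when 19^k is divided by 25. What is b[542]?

b[1] = 19,  b[2] = 11,  b[3] = 9,  b[4] = 21,  b[5] = 24,  b[6] = 6,  b[7] = 14,  b[8] = 16,  b[9] = 4,  b[10] = 1,  b[11] = 19.
Since b[11] = b[1] = 19, the sequence is periodic with period 10.
(542 - 1) mod 10 = 1, so b[542] = b[2] = 11.

11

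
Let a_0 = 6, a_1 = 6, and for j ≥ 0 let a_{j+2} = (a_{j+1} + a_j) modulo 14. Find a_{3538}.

Computing terms: a_0 = 6; a_1 = 6; a_2 = 12; a_3 = 4; a_4 = 2; a_5 = 6; a_6 = 8; a_7 = 0; a_8 = 8; a_9 = 8; a_{10} = 2; a_{11} = 10; a_{12} = 12; a_{13} = 8; a_{14} = 6; a_{15} = 0; a_{16} = 6; a_{17} = 6.
Since (a_{16}, a_{17}) = (a_0, a_1) = (6, 6) (two consecutive terms determine the rest), the sequence is periodic with period 16.
(3538 - 0) mod 16 = 2, so a_{3538} = a_2 = 12.

12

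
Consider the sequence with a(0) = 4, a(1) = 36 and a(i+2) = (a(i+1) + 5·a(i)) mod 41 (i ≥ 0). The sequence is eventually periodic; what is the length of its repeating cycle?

a(0) = 4,  a(1) = 36,  a(2) = 15,  a(3) = 31,  a(4) = 24,  a(5) = 15,  a(6) = 12,  a(7) = 5,  a(8) = 24,  a(9) = 8,  a(10) = 5,  a(11) = 4,  a(12) = 29,  a(13) = 8,  a(14) = 30,  a(15) = 29,  a(16) = 15,  a(17) = 37,  a(18) = 30,  a(19) = 10,  a(20) = 37,  a(21) = 5,  a(22) = 26,  a(23) = 10,  a(24) = 17,  a(25) = 26,  a(26) = 29,  a(27) = 36,  a(28) = 17,  a(29) = 33,  a(30) = 36,  a(31) = 37,  a(32) = 12,  a(33) = 33,  a(34) = 11,  a(35) = 12,  a(36) = 26,  a(37) = 4,  a(38) = 11,  a(39) = 31,  a(40) = 4,  a(41) = 36.
Since (a(40), a(41)) = (a(0), a(1)) = (4, 36) (two consecutive terms determine the rest), the sequence is periodic with period 40.

40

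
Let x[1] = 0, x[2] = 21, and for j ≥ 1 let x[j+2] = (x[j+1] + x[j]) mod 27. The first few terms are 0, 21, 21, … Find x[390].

x[1] = 0, x[2] = 21, x[3] = 21, x[4] = 15, x[5] = 9, x[6] = 24, x[7] = 6, x[8] = 3, x[9] = 9, x[10] = 12, x[11] = 21, x[12] = 6, x[13] = 0, x[14] = 6, x[15] = 6, x[16] = 12, x[17] = 18, x[18] = 3, x[19] = 21, x[20] = 24, x[21] = 18, x[22] = 15, x[23] = 6, x[24] = 21, x[25] = 0, x[26] = 21.
The sequence repeats with period 24.
(390 - 1) mod 24 = 5, so x[390] = x[6] = 24.

24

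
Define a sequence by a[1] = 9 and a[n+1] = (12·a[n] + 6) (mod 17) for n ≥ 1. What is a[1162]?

Listing terms: a[1] = 9,  a[2] = 12,  a[3] = 14,  a[4] = 4,  a[5] = 3,  a[6] = 8,  a[7] = 0,  a[8] = 6,  a[9] = 10,  a[10] = 7,  a[11] = 5,  a[12] = 15,  a[13] = 16,  a[14] = 11,  a[15] = 2,  a[16] = 13,  a[17] = 9.
The sequence repeats with period 16.
So a[1162] = a[1 + ((1162-1) mod 16)] = a[10] = 7.

7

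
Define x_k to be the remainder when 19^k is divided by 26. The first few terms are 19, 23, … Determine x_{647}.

11

We have x_1 = 19; x_2 = 23; x_3 = 21; x_4 = 9; x_5 = 15; x_6 = 25; x_7 = 7; x_8 = 3; x_9 = 5; x_{10} = 17; x_{11} = 11; x_{12} = 1; x_{13} = 19.
The sequence repeats with period 12.
(647 - 1) mod 12 = 10, so x_{647} = x_{11} = 11.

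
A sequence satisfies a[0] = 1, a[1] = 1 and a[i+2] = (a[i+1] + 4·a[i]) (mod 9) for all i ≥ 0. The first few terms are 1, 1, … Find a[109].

8

We have a[0] = 1, a[1] = 1, a[2] = 5, a[3] = 0, a[4] = 2, a[5] = 2, a[6] = 1, a[7] = 0, a[8] = 4, a[9] = 4, a[10] = 2, a[11] = 0, a[12] = 8, a[13] = 8, a[14] = 4, a[15] = 0, a[16] = 7, a[17] = 7, a[18] = 8, a[19] = 0, a[20] = 5, a[21] = 5, a[22] = 7, a[23] = 0, a[24] = 1, a[25] = 1.
Since (a[24], a[25]) = (a[0], a[1]) = (1, 1) (two consecutive terms determine the rest), the sequence is periodic with period 24.
(109 - 0) mod 24 = 13, so a[109] = a[13] = 8.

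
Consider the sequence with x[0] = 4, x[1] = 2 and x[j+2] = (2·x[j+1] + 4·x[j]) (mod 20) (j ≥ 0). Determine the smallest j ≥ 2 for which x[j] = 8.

Listing terms: x[0] = 4, x[1] = 2, x[2] = 0, x[3] = 8, x[4] = 16, x[5] = 4, x[6] = 12, x[7] = 0, x[8] = 8.
Since (x[7], x[8]) = (x[2], x[3]) = (0, 8) (two consecutive terms determine the rest), the sequence is eventually periodic: after a pre-period of length 2 it cycles with period 5.
The value 8 first appears (with j ≥ 2) at x[3].

3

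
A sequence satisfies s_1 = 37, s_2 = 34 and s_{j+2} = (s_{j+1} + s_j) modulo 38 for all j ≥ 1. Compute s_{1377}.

17

We have s_1 = 37, s_2 = 34, s_3 = 33, s_4 = 29, s_5 = 24, s_6 = 15, s_7 = 1, s_8 = 16, s_9 = 17, s_{10} = 33, s_{11} = 12, s_{12} = 7, s_{13} = 19, s_{14} = 26, s_{15} = 7, s_{16} = 33, s_{17} = 2, s_{18} = 35, s_{19} = 37, s_{20} = 34.
Since (s_{19}, s_{20}) = (s_1, s_2) = (37, 34) (two consecutive terms determine the rest), the sequence is periodic with period 18.
So s_{1377} = s_{1 + ((1377-1) mod 18)} = s_9 = 17.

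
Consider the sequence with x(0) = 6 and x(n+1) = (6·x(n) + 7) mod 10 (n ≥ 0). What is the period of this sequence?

5

x(0) = 6; x(1) = 3; x(2) = 5; x(3) = 7; x(4) = 9; x(5) = 1; x(6) = 3.
Since x(6) = x(1) = 3, the sequence is eventually periodic: after a pre-period of length 1 it cycles with period 5.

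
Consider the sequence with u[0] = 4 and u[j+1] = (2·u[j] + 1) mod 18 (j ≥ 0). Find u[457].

9

Computing terms: u[0] = 4; u[1] = 9; u[2] = 1; u[3] = 3; u[4] = 7; u[5] = 15; u[6] = 13; u[7] = 9.
Since u[7] = u[1] = 9, the sequence is eventually periodic: after a pre-period of length 1 it cycles with period 6.
For j ≥ 1, u[j] depends only on (j - 1) mod 6. (457 - 1) mod 6 = 0, so u[457] = u[1] = 9.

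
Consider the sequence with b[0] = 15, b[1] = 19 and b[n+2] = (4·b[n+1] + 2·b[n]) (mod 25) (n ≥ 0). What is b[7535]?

Computing terms: b[0] = 15,  b[1] = 19,  b[2] = 6,  b[3] = 12,  b[4] = 10,  b[5] = 14,  b[6] = 1,  b[7] = 7,  b[8] = 5,  b[9] = 9,  b[10] = 21,  b[11] = 2,  b[12] = 0,  b[13] = 4,  b[14] = 16,  b[15] = 22,  b[16] = 20,  b[17] = 24,  b[18] = 11,  b[19] = 17,  b[20] = 15,  b[21] = 19.
Since (b[20], b[21]) = (b[0], b[1]) = (15, 19) (two consecutive terms determine the rest), the sequence is periodic with period 20.
(7535 - 0) mod 20 = 15, so b[7535] = b[15] = 22.

22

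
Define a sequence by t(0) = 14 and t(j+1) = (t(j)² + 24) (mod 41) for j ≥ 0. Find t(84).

34

Listing terms: t(0) = 14, t(1) = 15, t(2) = 3, t(3) = 33, t(4) = 6, t(5) = 19, t(6) = 16, t(7) = 34, t(8) = 32, t(9) = 23, t(10) = 20, t(11) = 14.
Since t(11) = t(0) = 14, the sequence is periodic with period 11.
So t(84) = t(0 + ((84-0) mod 11)) = t(7) = 34.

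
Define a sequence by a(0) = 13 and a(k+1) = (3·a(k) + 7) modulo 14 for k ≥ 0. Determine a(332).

a(0) = 13; a(1) = 4; a(2) = 5; a(3) = 8; a(4) = 3; a(5) = 2; a(6) = 13.
The sequence repeats with period 6.
So a(332) = a(0 + ((332-0) mod 6)) = a(2) = 5.

5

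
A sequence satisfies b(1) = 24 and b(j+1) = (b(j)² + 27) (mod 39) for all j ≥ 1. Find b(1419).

0

Computing terms: b(1) = 24,  b(2) = 18,  b(3) = 0,  b(4) = 27,  b(5) = 15,  b(6) = 18.
Since b(6) = b(2) = 18, the sequence is eventually periodic: after a pre-period of length 1 it cycles with period 4.
For j ≥ 2, b(j) depends only on (j - 2) mod 4. (1419 - 2) mod 4 = 1, so b(1419) = b(3) = 0.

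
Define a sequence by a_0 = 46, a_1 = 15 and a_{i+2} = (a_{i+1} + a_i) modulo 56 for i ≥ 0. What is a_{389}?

45

a_0 = 46,  a_1 = 15,  a_2 = 5,  a_3 = 20,  a_4 = 25,  a_5 = 45,  a_6 = 14,  a_7 = 3,  a_8 = 17,  a_9 = 20,  a_{10} = 37,  a_{11} = 1,  a_{12} = 38,  a_{13} = 39,  a_{14} = 21,  a_{15} = 4,  a_{16} = 25,  a_{17} = 29,  a_{18} = 54,  a_{19} = 27,  a_{20} = 25,  a_{21} = 52,  a_{22} = 21,  a_{23} = 17,  a_{24} = 38,  a_{25} = 55,  a_{26} = 37,  a_{27} = 36,  a_{28} = 17,  a_{29} = 53,  a_{30} = 14,  a_{31} = 11,  a_{32} = 25,  a_{33} = 36,  a_{34} = 5,  a_{35} = 41,  a_{36} = 46,  a_{37} = 31,  a_{38} = 21,  a_{39} = 52,  a_{40} = 17,  a_{41} = 13,  a_{42} = 30,  a_{43} = 43,  a_{44} = 17,  a_{45} = 4,  a_{46} = 21,  a_{47} = 25,  a_{48} = 46,  a_{49} = 15.
Since (a_{48}, a_{49}) = (a_0, a_1) = (46, 15) (two consecutive terms determine the rest), the sequence is periodic with period 48.
(389 - 0) mod 48 = 5, so a_{389} = a_5 = 45.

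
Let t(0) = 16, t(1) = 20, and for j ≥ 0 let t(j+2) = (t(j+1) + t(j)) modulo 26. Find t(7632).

16

t(0) = 16, t(1) = 20, t(2) = 10, t(3) = 4, t(4) = 14, t(5) = 18, t(6) = 6, t(7) = 24, t(8) = 4, t(9) = 2, t(10) = 6, t(11) = 8, t(12) = 14, t(13) = 22, t(14) = 10, t(15) = 6, t(16) = 16, t(17) = 22, t(18) = 12, t(19) = 8, t(20) = 20, t(21) = 2, t(22) = 22, t(23) = 24, t(24) = 20, t(25) = 18, t(26) = 12, t(27) = 4, t(28) = 16, t(29) = 20.
The sequence repeats with period 28.
(7632 - 0) mod 28 = 16, so t(7632) = t(16) = 16.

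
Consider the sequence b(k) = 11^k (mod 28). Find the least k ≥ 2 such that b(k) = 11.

Listing terms: b(1) = 11,  b(2) = 9,  b(3) = 15,  b(4) = 25,  b(5) = 23,  b(6) = 1,  b(7) = 11.
The sequence repeats with period 6.
The value 11 next appears (with k ≥ 2) at b(7).

7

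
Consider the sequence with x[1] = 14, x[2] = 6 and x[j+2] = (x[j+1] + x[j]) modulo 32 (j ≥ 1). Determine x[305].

30

We have x[1] = 14,  x[2] = 6,  x[3] = 20,  x[4] = 26,  x[5] = 14,  x[6] = 8,  x[7] = 22,  x[8] = 30,  x[9] = 20,  x[10] = 18,  x[11] = 6,  x[12] = 24,  x[13] = 30,  x[14] = 22,  x[15] = 20,  x[16] = 10,  x[17] = 30,  x[18] = 8,  x[19] = 6,  x[20] = 14,  x[21] = 20,  x[22] = 2,  x[23] = 22,  x[24] = 24,  x[25] = 14,  x[26] = 6.
The sequence repeats with period 24.
(305 - 1) mod 24 = 16, so x[305] = x[17] = 30.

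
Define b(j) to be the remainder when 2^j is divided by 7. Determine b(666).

1

Listing terms: b(0) = 1,  b(1) = 2,  b(2) = 4,  b(3) = 1.
The sequence repeats with period 3.
(666 - 0) mod 3 = 0, so b(666) = b(0) = 1.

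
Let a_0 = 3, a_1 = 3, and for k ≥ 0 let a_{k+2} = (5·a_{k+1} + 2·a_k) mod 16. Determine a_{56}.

Computing terms: a_0 = 3, a_1 = 3, a_2 = 5, a_3 = 15, a_4 = 5, a_5 = 7, a_6 = 13, a_7 = 15, a_8 = 5.
Since (a_7, a_8) = (a_3, a_4) = (15, 5) (two consecutive terms determine the rest), the sequence is eventually periodic: after a pre-period of length 3 it cycles with period 4.
For k ≥ 3, a_k depends only on (k - 3) mod 4. (56 - 3) mod 4 = 1, so a_{56} = a_4 = 5.

5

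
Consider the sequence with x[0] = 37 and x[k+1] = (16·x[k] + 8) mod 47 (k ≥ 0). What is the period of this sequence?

Listing terms: x[0] = 37, x[1] = 36, x[2] = 20, x[3] = 46, x[4] = 39, x[5] = 21, x[6] = 15, x[7] = 13, x[8] = 28, x[9] = 33, x[10] = 19, x[11] = 30, x[12] = 18, x[13] = 14, x[14] = 44, x[15] = 7, x[16] = 26, x[17] = 1, x[18] = 24, x[19] = 16, x[20] = 29, x[21] = 2, x[22] = 40, x[23] = 37.
Since x[23] = x[0] = 37, the sequence is periodic with period 23.

23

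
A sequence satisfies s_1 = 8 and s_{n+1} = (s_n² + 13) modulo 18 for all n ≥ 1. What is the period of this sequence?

6

Listing terms: s_1 = 8,  s_2 = 5,  s_3 = 2,  s_4 = 17,  s_5 = 14,  s_6 = 11,  s_7 = 8.
Since s_7 = s_1 = 8, the sequence is periodic with period 6.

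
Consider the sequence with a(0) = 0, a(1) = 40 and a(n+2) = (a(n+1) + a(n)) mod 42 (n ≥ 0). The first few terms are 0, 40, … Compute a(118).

Computing terms: a(0) = 0,  a(1) = 40,  a(2) = 40,  a(3) = 38,  a(4) = 36,  a(5) = 32,  a(6) = 26,  a(7) = 16,  a(8) = 0,  a(9) = 16,  a(10) = 16,  a(11) = 32,  a(12) = 6,  a(13) = 38,  a(14) = 2,  a(15) = 40,  a(16) = 0,  a(17) = 40.
Since (a(16), a(17)) = (a(0), a(1)) = (0, 40) (two consecutive terms determine the rest), the sequence is periodic with period 16.
(118 - 0) mod 16 = 6, so a(118) = a(6) = 26.

26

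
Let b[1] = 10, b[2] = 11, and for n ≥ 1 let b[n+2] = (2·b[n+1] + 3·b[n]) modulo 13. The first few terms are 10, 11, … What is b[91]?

We have b[1] = 10, b[2] = 11, b[3] = 0, b[4] = 7, b[5] = 1, b[6] = 10, b[7] = 10, b[8] = 11.
The sequence repeats with period 6.
So b[91] = b[1 + ((91-1) mod 6)] = b[1] = 10.

10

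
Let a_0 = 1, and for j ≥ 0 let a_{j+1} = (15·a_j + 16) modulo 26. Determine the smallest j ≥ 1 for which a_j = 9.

4

a_0 = 1; a_1 = 5; a_2 = 13; a_3 = 3; a_4 = 9; a_5 = 21; a_6 = 19; a_7 = 15; a_8 = 7; a_9 = 17; a_{10} = 11; a_{11} = 25; a_{12} = 1.
The sequence repeats with period 12.
The value 9 first appears (with j ≥ 1) at a_4.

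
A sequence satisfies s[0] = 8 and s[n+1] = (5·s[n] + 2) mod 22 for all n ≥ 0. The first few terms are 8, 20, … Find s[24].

Listing terms: s[0] = 8,  s[1] = 20,  s[2] = 14,  s[3] = 6,  s[4] = 10,  s[5] = 8.
The sequence repeats with period 5.
So s[24] = s[0 + ((24-0) mod 5)] = s[4] = 10.

10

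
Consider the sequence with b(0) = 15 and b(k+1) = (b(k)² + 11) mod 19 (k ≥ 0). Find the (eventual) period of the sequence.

3

We have b(0) = 15, b(1) = 8, b(2) = 18, b(3) = 12, b(4) = 3, b(5) = 1, b(6) = 12.
Since b(6) = b(3) = 12, the sequence is eventually periodic: after a pre-period of length 3 it cycles with period 3.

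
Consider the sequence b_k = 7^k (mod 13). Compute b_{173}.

11

We have b_0 = 1, b_1 = 7, b_2 = 10, b_3 = 5, b_4 = 9, b_5 = 11, b_6 = 12, b_7 = 6, b_8 = 3, b_9 = 8, b_{10} = 4, b_{11} = 2, b_{12} = 1.
Since b_{12} = b_0 = 1, the sequence is periodic with period 12.
So b_{173} = b_{0 + ((173-0) mod 12)} = b_5 = 11.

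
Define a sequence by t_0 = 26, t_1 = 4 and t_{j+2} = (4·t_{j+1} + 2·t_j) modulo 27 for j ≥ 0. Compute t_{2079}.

1

Listing terms: t_0 = 26, t_1 = 4, t_2 = 14, t_3 = 10, t_4 = 14, t_5 = 22, t_6 = 8, t_7 = 22, t_8 = 23, t_9 = 1, t_{10} = 23, t_{11} = 13, t_{12} = 17, t_{13} = 13, t_{14} = 5, t_{15} = 19, t_{16} = 5, t_{17} = 4, t_{18} = 26, t_{19} = 4.
Since (t_{18}, t_{19}) = (t_0, t_1) = (26, 4) (two consecutive terms determine the rest), the sequence is periodic with period 18.
(2079 - 0) mod 18 = 9, so t_{2079} = t_9 = 1.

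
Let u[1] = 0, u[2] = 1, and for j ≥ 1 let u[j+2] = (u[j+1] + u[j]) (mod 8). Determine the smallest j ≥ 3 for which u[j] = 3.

u[1] = 0, u[2] = 1, u[3] = 1, u[4] = 2, u[5] = 3, u[6] = 5, u[7] = 0, u[8] = 5, u[9] = 5, u[10] = 2, u[11] = 7, u[12] = 1, u[13] = 0, u[14] = 1.
Since (u[13], u[14]) = (u[1], u[2]) = (0, 1) (two consecutive terms determine the rest), the sequence is periodic with period 12.
The value 3 first appears (with j ≥ 3) at u[5].

5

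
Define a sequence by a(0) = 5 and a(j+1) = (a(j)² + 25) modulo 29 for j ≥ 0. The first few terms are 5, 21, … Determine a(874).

25

Computing terms: a(0) = 5; a(1) = 21; a(2) = 2; a(3) = 0; a(4) = 25; a(5) = 12; a(6) = 24; a(7) = 21.
Since a(7) = a(1) = 21, the sequence is eventually periodic: after a pre-period of length 1 it cycles with period 6.
For j ≥ 1, a(j) depends only on (j - 1) mod 6. (874 - 1) mod 6 = 3, so a(874) = a(4) = 25.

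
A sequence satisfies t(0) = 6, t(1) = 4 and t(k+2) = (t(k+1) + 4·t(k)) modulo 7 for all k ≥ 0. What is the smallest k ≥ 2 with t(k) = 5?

Listing terms: t(0) = 6, t(1) = 4, t(2) = 0, t(3) = 2, t(4) = 2, t(5) = 3, t(6) = 4, t(7) = 2, t(8) = 4, t(9) = 5, t(10) = 0, t(11) = 6, t(12) = 6, t(13) = 2, t(14) = 5, t(15) = 6, t(16) = 5, t(17) = 1, t(18) = 0, t(19) = 4, t(20) = 4, t(21) = 6, t(22) = 1, t(23) = 4, t(24) = 1, t(25) = 3, t(26) = 0, t(27) = 5, t(28) = 5, t(29) = 4, t(30) = 3, t(31) = 5, t(32) = 3, t(33) = 2, t(34) = 0, t(35) = 1, t(36) = 1, t(37) = 5, t(38) = 2, t(39) = 1, t(40) = 2, t(41) = 6, t(42) = 0, t(43) = 3, t(44) = 3, t(45) = 1, t(46) = 6, t(47) = 3, t(48) = 6, t(49) = 4.
The sequence repeats with period 48.
The value 5 first appears (with k ≥ 2) at t(9).

9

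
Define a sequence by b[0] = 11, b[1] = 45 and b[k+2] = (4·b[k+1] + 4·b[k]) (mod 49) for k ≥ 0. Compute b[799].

45

Listing terms: b[0] = 11; b[1] = 45; b[2] = 28; b[3] = 47; b[4] = 6; b[5] = 16; b[6] = 39; b[7] = 24; b[8] = 7; b[9] = 26; b[10] = 34; b[11] = 44; b[12] = 18; b[13] = 3; b[14] = 35; b[15] = 5; b[16] = 13; b[17] = 23; b[18] = 46; b[19] = 31; b[20] = 14; b[21] = 33; b[22] = 41; b[23] = 2; b[24] = 25; b[25] = 10; b[26] = 42; b[27] = 12; b[28] = 20; b[29] = 30; b[30] = 4; b[31] = 38; b[32] = 21; b[33] = 40; b[34] = 48; b[35] = 9; b[36] = 32; b[37] = 17; b[38] = 0; b[39] = 19; b[40] = 27; b[41] = 37; b[42] = 11; b[43] = 45.
The sequence repeats with period 42.
So b[799] = b[0 + ((799-0) mod 42)] = b[1] = 45.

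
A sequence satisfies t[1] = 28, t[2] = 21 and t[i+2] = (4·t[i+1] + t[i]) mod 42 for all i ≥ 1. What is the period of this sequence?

8

We have t[1] = 28; t[2] = 21; t[3] = 28; t[4] = 7; t[5] = 14; t[6] = 21; t[7] = 14; t[8] = 35; t[9] = 28; t[10] = 21.
The sequence repeats with period 8.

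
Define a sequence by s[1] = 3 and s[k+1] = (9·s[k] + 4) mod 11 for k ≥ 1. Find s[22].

Computing terms: s[1] = 3, s[2] = 9, s[3] = 8, s[4] = 10, s[5] = 6, s[6] = 3.
The sequence repeats with period 5.
So s[22] = s[1 + ((22-1) mod 5)] = s[2] = 9.

9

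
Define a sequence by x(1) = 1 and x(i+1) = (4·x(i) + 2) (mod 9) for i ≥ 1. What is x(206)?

0

We have x(1) = 1, x(2) = 6, x(3) = 8, x(4) = 7, x(5) = 3, x(6) = 5, x(7) = 4, x(8) = 0, x(9) = 2, x(10) = 1.
Since x(10) = x(1) = 1, the sequence is periodic with period 9.
So x(206) = x(1 + ((206-1) mod 9)) = x(8) = 0.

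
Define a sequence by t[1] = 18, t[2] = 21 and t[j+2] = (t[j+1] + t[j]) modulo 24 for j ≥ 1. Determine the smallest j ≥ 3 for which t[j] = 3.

Computing terms: t[1] = 18, t[2] = 21, t[3] = 15, t[4] = 12, t[5] = 3, t[6] = 15, t[7] = 18, t[8] = 9, t[9] = 3, t[10] = 12, t[11] = 15, t[12] = 3, t[13] = 18, t[14] = 21.
Since (t[13], t[14]) = (t[1], t[2]) = (18, 21) (two consecutive terms determine the rest), the sequence is periodic with period 12.
The value 3 first appears (with j ≥ 3) at t[5].

5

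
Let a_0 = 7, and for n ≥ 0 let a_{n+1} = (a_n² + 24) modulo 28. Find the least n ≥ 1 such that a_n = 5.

2

Computing terms: a_0 = 7, a_1 = 17, a_2 = 5, a_3 = 21, a_4 = 17.
Since a_4 = a_1 = 17, the sequence is eventually periodic: after a pre-period of length 1 it cycles with period 3.
The value 5 first appears (with n ≥ 1) at a_2.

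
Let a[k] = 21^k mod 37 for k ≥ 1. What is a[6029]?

We have a[1] = 21; a[2] = 34; a[3] = 11; a[4] = 9; a[5] = 4; a[6] = 10; a[7] = 25; a[8] = 7; a[9] = 36; a[10] = 16; a[11] = 3; a[12] = 26; a[13] = 28; a[14] = 33; a[15] = 27; a[16] = 12; a[17] = 30; a[18] = 1; a[19] = 21.
The sequence repeats with period 18.
So a[6029] = a[1 + ((6029-1) mod 18)] = a[17] = 30.

30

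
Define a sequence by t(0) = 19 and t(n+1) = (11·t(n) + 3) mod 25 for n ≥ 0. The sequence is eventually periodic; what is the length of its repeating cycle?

t(0) = 19, t(1) = 12, t(2) = 10, t(3) = 13, t(4) = 21, t(5) = 9, t(6) = 2, t(7) = 0, t(8) = 3, t(9) = 11, t(10) = 24, t(11) = 17, t(12) = 15, t(13) = 18, t(14) = 1, t(15) = 14, t(16) = 7, t(17) = 5, t(18) = 8, t(19) = 16, t(20) = 4, t(21) = 22, t(22) = 20, t(23) = 23, t(24) = 6, t(25) = 19.
Since t(25) = t(0) = 19, the sequence is periodic with period 25.

25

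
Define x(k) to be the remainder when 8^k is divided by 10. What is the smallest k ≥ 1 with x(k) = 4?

2

Computing terms: x(0) = 1, x(1) = 8, x(2) = 4, x(3) = 2, x(4) = 6, x(5) = 8.
Since x(5) = x(1) = 8, the sequence is eventually periodic: after a pre-period of length 1 it cycles with period 4.
The value 4 first appears (with k ≥ 1) at x(2).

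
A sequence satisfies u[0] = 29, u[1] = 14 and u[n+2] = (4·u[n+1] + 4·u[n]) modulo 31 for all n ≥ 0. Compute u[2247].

u[0] = 29; u[1] = 14; u[2] = 17; u[3] = 0; u[4] = 6; u[5] = 24; u[6] = 27; u[7] = 18; u[8] = 25; u[9] = 17; u[10] = 13; u[11] = 27; u[12] = 5; u[13] = 4; u[14] = 5; u[15] = 5; u[16] = 9; u[17] = 25; u[18] = 12; u[19] = 24; u[20] = 20; u[21] = 21; u[22] = 9; u[23] = 27; u[24] = 20; u[25] = 2; u[26] = 26; u[27] = 19; u[28] = 25; u[29] = 21; u[30] = 29; u[31] = 14.
The sequence repeats with period 30.
So u[2247] = u[0 + ((2247-0) mod 30)] = u[27] = 19.

19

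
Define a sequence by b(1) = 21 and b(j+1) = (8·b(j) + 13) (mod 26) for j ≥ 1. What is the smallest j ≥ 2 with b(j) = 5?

3

b(1) = 21; b(2) = 25; b(3) = 5; b(4) = 1; b(5) = 21.
Since b(5) = b(1) = 21, the sequence is periodic with period 4.
The value 5 first appears (with j ≥ 2) at b(3).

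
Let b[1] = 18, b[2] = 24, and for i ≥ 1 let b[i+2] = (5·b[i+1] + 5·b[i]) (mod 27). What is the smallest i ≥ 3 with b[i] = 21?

We have b[1] = 18,  b[2] = 24,  b[3] = 21,  b[4] = 9,  b[5] = 15,  b[6] = 12,  b[7] = 0,  b[8] = 6,  b[9] = 3,  b[10] = 18,  b[11] = 24.
The sequence repeats with period 9.
The value 21 first appears (with i ≥ 3) at b[3].

3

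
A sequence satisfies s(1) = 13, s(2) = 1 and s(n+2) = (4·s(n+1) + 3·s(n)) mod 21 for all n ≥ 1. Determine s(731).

4

Listing terms: s(1) = 13,  s(2) = 1,  s(3) = 1,  s(4) = 7,  s(5) = 10,  s(6) = 19,  s(7) = 1,  s(8) = 19,  s(9) = 16,  s(10) = 16,  s(11) = 7,  s(12) = 13,  s(13) = 10,  s(14) = 16,  s(15) = 10,  s(16) = 4,  s(17) = 4,  s(18) = 7,  s(19) = 19,  s(20) = 13,  s(21) = 4,  s(22) = 13,  s(23) = 1.
The sequence repeats with period 21.
(731 - 1) mod 21 = 16, so s(731) = s(17) = 4.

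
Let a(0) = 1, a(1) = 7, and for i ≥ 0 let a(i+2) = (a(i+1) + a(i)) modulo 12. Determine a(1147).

Listing terms: a(0) = 1; a(1) = 7; a(2) = 8; a(3) = 3; a(4) = 11; a(5) = 2; a(6) = 1; a(7) = 3; a(8) = 4; a(9) = 7; a(10) = 11; a(11) = 6; a(12) = 5; a(13) = 11; a(14) = 4; a(15) = 3; a(16) = 7; a(17) = 10; a(18) = 5; a(19) = 3; a(20) = 8; a(21) = 11; a(22) = 7; a(23) = 6; a(24) = 1; a(25) = 7.
Since (a(24), a(25)) = (a(0), a(1)) = (1, 7) (two consecutive terms determine the rest), the sequence is periodic with period 24.
(1147 - 0) mod 24 = 19, so a(1147) = a(19) = 3.

3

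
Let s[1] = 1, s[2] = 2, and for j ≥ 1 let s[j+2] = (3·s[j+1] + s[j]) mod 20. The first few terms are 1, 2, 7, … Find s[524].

18

Computing terms: s[1] = 1, s[2] = 2, s[3] = 7, s[4] = 3, s[5] = 16, s[6] = 11, s[7] = 9, s[8] = 18, s[9] = 3, s[10] = 7, s[11] = 4, s[12] = 19, s[13] = 1, s[14] = 2.
Since (s[13], s[14]) = (s[1], s[2]) = (1, 2) (two consecutive terms determine the rest), the sequence is periodic with period 12.
(524 - 1) mod 12 = 7, so s[524] = s[8] = 18.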